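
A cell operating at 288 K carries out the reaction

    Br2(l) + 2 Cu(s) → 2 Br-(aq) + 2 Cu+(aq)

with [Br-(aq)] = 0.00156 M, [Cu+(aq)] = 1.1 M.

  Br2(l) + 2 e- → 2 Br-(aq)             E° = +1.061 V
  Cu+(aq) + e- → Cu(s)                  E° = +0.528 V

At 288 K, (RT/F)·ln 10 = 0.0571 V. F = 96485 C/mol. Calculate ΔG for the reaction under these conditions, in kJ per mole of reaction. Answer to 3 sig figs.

−133 kJ/mol

The standard cell potential is +1.061 − (+0.528) = +0.533 V, with n = 2 electrons in the balanced equation.
The reaction quotient is [Br-(aq)]^2·[Cu+(aq)]^2 = 2.94×10^−6; by Nernst, E = +0.533 − (0.0571/2)(−5.531) = +0.6909 V.
Finally ΔG = −nFE = −(2)(96485 C/mol)(+0.6909 V) = −133 kJ/mol.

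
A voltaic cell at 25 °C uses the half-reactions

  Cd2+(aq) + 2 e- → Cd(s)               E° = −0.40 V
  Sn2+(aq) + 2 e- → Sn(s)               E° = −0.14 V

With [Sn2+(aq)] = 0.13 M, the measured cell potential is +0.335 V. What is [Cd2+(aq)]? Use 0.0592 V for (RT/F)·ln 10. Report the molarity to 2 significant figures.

0.00038 M

The Sn²⁺/Sn couple has the larger reduction potential, so it is the cathode: E°cell = −0.14 − (−0.40) = +0.26 V and n = 2.
Rearranging E = E° − (0.0592/n)·log Q gives log Q = 2(+0.26 − (+0.335))/0.0592 = −2.534.
The balanced reaction is Sn2+(aq) + Cd(s) → Sn(s) + Cd2+(aq), so Q = [Cd2+(aq)] / [Sn2+(aq)].
Solving for the unknown gives log [Cd2+(aq)] = −3.420, so [Cd2+(aq)] ≈ 0.00038 M.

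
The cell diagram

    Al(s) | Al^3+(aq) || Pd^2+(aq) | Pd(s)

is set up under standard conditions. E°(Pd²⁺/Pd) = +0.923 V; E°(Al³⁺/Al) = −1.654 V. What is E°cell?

+2.577 V

By convention the left-hand electrode in cell notation is the anode (oxidation) and the right-hand electrode is the cathode (reduction).
E°cell = E°(right) − E°(left) = +0.923 − (−1.654) = +2.577 V.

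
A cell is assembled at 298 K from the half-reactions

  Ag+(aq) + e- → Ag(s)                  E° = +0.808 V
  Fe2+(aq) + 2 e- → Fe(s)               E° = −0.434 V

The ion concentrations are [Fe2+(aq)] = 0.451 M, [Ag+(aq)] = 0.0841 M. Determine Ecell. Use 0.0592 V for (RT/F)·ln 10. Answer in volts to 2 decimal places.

+1.19 V

Since E°(Ag⁺/Ag) > E°(Fe²⁺/Fe), Ag⁺/Ag serves as the cathode.
The standard potential is +0.808 − (−0.434) = +1.242 V and the balanced reaction transfers n = 2 electrons.
The balanced reaction is 2 Ag+(aq) + Fe(s) → 2 Ag(s) + Fe2+(aq), so Q = [Fe2+(aq)] / [Ag+(aq)]^2 = 63.8 and log Q = 1.805.
Applying E = E° − (RT ln10/nF)·log Q gives +1.242 − (0.0592/2)(1.805) = +1.19 V.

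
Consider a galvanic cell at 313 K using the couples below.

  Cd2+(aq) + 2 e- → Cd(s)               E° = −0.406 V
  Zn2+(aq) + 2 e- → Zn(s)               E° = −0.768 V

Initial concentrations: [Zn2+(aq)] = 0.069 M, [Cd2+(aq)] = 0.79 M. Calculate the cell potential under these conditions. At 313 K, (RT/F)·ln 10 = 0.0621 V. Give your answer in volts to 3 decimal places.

+0.395 V

Since E°(Cd²⁺/Cd) > E°(Zn²⁺/Zn), Cd²⁺/Cd serves as the cathode.
E°cell = −0.406 − (−0.768) = +0.362 V, with n = 2 electrons transferred.
The balanced reaction is Cd2+(aq) + Zn(s) → Cd(s) + Zn2+(aq), so Q = [Zn2+(aq)] / [Cd2+(aq)] = 0.0873 and log Q = −1.059.
E = E° − (0.0621/n)·log Q = +0.362 − (0.0621/2)(−1.059) = +0.395 V.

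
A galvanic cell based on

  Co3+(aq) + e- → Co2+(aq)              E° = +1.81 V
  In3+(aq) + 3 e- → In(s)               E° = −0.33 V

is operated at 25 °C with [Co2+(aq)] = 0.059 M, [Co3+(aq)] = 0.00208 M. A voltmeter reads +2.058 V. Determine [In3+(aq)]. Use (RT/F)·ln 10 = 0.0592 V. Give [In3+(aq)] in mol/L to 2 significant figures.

0.63 M

With Co³⁺/Co²⁺ at the cathode and In³⁺/In at the anode, E°cell = +1.81 − (−0.33) = +2.14 V (n = 3).
Since E = E° − (0.0592/n)·log Q, log Q = n(E° − E)/0.0592 = 4.155.
For 3 Co3+(aq) + In(s) → 3 Co2+(aq) + In3+(aq), the reaction quotient is Q = ([Co2+(aq)]^3·[In3+(aq)]) / [Co3+(aq)]^3.
Isolating [In3+(aq)] in Q = 10^{4.155} yields log [In3+(aq)] = −0.203, i.e. 0.63 M.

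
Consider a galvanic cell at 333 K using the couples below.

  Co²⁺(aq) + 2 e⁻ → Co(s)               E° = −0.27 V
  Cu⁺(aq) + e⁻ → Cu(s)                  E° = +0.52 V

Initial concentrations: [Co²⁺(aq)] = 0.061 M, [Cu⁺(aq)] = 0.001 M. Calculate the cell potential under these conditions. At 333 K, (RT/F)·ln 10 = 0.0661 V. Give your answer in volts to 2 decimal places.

Cu⁺/Cu is reduced (cathode, E° = +0.52 V) and Co²⁺/Co is oxidized (anode).
E°cell = +0.52 − (−0.27) = +0.79 V, with n = 2 electrons transferred.
The balanced reaction is 2 Cu⁺(aq) + Co(s) → 2 Cu(s) + Co²⁺(aq), so Q = [Co²⁺(aq)] / [Cu⁺(aq)]^2 = 6.1×10^4 and log Q = 4.785.
Applying E = E° − (RT ln10/nF)·log Q gives +0.79 − (0.0661/2)(4.785) = +0.63 V.

+0.63 V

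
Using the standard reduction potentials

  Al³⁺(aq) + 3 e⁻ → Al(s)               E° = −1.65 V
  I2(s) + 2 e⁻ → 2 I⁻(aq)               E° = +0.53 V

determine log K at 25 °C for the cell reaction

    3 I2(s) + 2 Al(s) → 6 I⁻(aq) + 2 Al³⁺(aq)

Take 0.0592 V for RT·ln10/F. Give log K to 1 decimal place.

The I₂/I⁻ couple is reduced (cathode); E°cell = +0.53 − (−1.65) = +2.18 V with n = 6.
At equilibrium E = 0, so log K = nE°cell / 0.0592 = (6)(+2.18) / 0.0592 = 220.9.

log K = 220.9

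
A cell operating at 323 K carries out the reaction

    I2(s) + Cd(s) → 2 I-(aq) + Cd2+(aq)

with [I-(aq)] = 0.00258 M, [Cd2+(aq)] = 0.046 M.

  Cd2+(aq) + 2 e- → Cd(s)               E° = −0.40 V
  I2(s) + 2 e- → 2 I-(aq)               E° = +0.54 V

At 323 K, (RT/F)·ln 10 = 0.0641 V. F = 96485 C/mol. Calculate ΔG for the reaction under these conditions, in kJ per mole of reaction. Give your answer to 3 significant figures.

−222 kJ/mol

E°cell = +0.54 − (−0.40) = +0.94 V; the balanced reaction transfers n = 2 electrons.
Q = [I-(aq)]^2·[Cd2+(aq)] = 3.06×10^−7, so log Q = −6.514 and E = +0.94 − (0.0641/2)(−6.514) = +1.1488 V.
ΔG = −nFE = −(2)(96485)(+1.1488) J/mol = −222 kJ/mol.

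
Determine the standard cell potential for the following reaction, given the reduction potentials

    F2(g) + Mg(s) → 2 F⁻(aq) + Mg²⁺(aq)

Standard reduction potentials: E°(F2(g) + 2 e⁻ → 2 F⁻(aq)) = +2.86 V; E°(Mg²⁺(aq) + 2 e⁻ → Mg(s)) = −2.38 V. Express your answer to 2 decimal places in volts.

+5.24 V

F2(g) gains electrons, so the F₂/F⁻ couple is the cathode; the Mg²⁺/Mg couple is the anode.
E°cell = E°(cathode) − E°(anode) = +2.86 − (−2.38) = +5.24 V.
The positive value indicates the reaction is spontaneous as written.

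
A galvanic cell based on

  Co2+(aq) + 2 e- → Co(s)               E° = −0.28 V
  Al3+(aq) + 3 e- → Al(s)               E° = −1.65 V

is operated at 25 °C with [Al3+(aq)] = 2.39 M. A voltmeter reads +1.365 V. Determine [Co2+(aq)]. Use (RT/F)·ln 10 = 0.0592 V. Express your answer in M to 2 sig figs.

With Co²⁺/Co at the cathode and Al³⁺/Al at the anode, E°cell = −0.28 − (−1.65) = +1.37 V (n = 6).
From the Nernst equation, log Q = n(E° − E)/0.0592 = 6·(+1.37 − (+1.365))/0.0592 = 0.507.
The balanced reaction is 3 Co2+(aq) + 2 Al(s) → 3 Co(s) + 2 Al3+(aq), so Q = [Al3+(aq)]^2 / [Co2+(aq)]^3.
Substituting the known concentrations and solving, log [Co2+(aq)] = 0.083 and [Co2+(aq)] = 1.2 M.

1.2 M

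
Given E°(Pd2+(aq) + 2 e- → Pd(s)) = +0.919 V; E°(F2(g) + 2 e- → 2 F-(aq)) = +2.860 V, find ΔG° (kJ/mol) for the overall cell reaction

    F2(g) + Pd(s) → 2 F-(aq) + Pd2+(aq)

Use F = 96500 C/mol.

−375 kJ/mol

In the reaction as written F2(g) is reduced, so the F₂/F⁻ couple is the cathode and Pd²⁺/Pd is the anode.
E°cell = +2.860 − (+0.919) = +1.941 V; balancing electrons gives n = 2.
ΔG° = −nFE°cell = −(2)(96500)(+1.941) J/mol = −375 kJ/mol.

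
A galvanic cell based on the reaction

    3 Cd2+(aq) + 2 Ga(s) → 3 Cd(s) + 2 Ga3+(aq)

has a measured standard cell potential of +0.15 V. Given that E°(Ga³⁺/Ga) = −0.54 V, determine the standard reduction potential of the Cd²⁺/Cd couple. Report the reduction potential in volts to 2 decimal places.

−0.39 V

In the reaction as written the Cd²⁺/Cd couple is reduced (cathode) and Ga³⁺/Ga is oxidized (anode), so E°cell = E°(Cd²⁺/Cd) − E°(Ga³⁺/Ga).
E°(Cd²⁺/Cd) = E°cell + E°(anode) = +0.15 + (−0.54) = −0.39 V.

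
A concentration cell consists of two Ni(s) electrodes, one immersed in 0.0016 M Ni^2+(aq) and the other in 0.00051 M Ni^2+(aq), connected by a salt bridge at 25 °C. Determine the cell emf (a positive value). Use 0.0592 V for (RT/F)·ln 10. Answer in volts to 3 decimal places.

0.015 V

For a concentration cell E°cell = 0, since both electrodes use the same couple.
The compartment with the higher Ni^2+(aq) concentration (0.0016 M) acts as the cathode; ions are reduced there and produced at the dilute (0.00051 M) anode.
With n = 2, Ecell = −(0.0592/2)·log([dilute]/[conc]) = −(0.0592/2)·log(0.00051/0.0016) = +0.015 V.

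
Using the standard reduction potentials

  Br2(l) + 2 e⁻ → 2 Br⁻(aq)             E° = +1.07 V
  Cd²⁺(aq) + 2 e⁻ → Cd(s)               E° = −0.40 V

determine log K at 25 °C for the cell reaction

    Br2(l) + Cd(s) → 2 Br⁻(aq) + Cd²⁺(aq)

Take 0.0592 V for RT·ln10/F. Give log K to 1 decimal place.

The Br₂/Br⁻ couple is reduced (cathode); E°cell = +1.07 − (−0.40) = +1.47 V with n = 2.
At equilibrium E = 0, so log K = nE°cell / 0.0592 = (2)(+1.47) / 0.0592 = 49.7.

log K = 49.7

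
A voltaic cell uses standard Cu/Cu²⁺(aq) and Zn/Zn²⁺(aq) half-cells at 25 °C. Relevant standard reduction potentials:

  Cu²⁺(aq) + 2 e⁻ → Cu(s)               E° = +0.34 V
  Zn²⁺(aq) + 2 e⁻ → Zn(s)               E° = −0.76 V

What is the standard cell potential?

The Cu²⁺/Cu couple has the higher E°, so Cu ion is reduced (cathode) and Zn is oxidized (anode).
E°cell = E°(cathode) − E°(anode) = +0.34 − (−0.76) = +1.10 V.

+1.10 V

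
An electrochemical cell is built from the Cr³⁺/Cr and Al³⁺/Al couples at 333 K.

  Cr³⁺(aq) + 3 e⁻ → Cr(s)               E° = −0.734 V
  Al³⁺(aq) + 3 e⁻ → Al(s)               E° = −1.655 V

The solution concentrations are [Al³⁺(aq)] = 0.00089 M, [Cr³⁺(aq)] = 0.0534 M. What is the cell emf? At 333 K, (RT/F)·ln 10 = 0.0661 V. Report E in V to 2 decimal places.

Since E°(Cr³⁺/Cr) > E°(Al³⁺/Al), Cr³⁺/Cr serves as the cathode.
The standard potential is −0.734 − (−1.655) = +0.921 V and the balanced reaction transfers n = 3 electrons.
For the overall reaction Cr³⁺(aq) + Al(s) → Cr(s) + Al³⁺(aq), Q = [Al³⁺(aq)] / [Cr³⁺(aq)] = 0.0167, giving log Q = −1.778.
Applying E = E° − (RT ln10/nF)·log Q gives +0.921 − (0.0661/3)(−1.778) = +0.96 V.

+0.96 V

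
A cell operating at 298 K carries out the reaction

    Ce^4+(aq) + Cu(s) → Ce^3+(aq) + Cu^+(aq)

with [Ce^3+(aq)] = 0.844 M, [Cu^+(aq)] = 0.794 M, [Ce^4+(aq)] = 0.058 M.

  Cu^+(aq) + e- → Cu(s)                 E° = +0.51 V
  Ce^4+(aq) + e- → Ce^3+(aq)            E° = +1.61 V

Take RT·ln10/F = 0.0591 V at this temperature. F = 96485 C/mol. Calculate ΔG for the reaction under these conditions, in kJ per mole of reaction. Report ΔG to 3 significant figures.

−100 kJ/mol

E°cell = +1.61 − (+0.51) = +1.10 V; the balanced reaction transfers n = 1 electron.
Q = ([Ce^3+(aq)]·[Cu^+(aq)]) / [Ce^4+(aq)] = 11.6, so log Q = 1.063 and E = +1.10 − (0.0591/1)(1.063) = +1.0372 V.
Then ΔG = −nFE = −1 × 96485 × +1.0372 J/mol = −100 kJ/mol.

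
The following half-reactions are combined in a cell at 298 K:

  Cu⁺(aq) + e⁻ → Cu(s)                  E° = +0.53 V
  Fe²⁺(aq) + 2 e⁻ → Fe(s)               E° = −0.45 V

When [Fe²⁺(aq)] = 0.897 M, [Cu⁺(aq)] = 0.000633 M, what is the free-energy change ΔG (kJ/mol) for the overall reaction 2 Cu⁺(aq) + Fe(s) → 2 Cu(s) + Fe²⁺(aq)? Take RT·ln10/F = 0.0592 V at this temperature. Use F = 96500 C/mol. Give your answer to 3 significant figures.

E°cell = +0.53 − (−0.45) = +0.98 V; the balanced reaction transfers n = 2 electrons.
The reaction quotient is [Fe²⁺(aq)] / [Cu⁺(aq)]^2 = 2.24×10^6; by Nernst, E = +0.98 − (0.0592/2)(6.350) = +0.7920 V.
Then ΔG = −nFE = −2 × 96500 × +0.7920 J/mol = −153 kJ/mol.

−153 kJ/mol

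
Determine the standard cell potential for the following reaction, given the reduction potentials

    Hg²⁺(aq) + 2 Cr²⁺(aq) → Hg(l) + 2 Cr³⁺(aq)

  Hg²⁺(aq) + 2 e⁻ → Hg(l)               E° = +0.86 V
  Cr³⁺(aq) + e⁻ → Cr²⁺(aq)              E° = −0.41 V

+1.27 V

Hg²⁺(aq) gains electrons, so the Hg²⁺/Hg couple is the cathode; the Cr³⁺/Cr²⁺ couple is the anode.
E°cell = E°(cathode) − E°(anode) = +0.86 − (−0.41) = +1.27 V.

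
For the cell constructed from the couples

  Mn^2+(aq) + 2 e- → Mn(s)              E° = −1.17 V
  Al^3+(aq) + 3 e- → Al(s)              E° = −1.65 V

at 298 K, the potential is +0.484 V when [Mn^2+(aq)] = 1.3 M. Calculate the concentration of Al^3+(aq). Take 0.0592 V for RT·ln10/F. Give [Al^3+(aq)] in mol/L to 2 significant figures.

0.93 M

Mn²⁺/Mn is the cathode (higher E°); E°cell = −1.17 − (−1.65) = +0.48 V with n = 6.
Since E = E° − (0.0592/n)·log Q, log Q = n(E° − E)/0.0592 = −0.405.
For 3 Mn^2+(aq) + 2 Al(s) → 3 Mn(s) + 2 Al^3+(aq), the reaction quotient is Q = [Al^3+(aq)]^2 / [Mn^2+(aq)]^3.
Substituting the known concentrations and solving, log [Al^3+(aq)] = −0.032 and [Al^3+(aq)] = 0.93 M.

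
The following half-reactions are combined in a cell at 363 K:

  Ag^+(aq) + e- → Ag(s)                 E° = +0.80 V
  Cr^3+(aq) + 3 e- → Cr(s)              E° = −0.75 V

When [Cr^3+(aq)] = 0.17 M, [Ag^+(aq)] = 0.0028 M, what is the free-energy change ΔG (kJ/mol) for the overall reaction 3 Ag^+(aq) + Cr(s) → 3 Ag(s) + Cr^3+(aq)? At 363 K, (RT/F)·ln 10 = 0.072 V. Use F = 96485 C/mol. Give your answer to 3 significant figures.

With Ag⁺/Ag reduced at the cathode, E°cell = +0.80 − (−0.75) = +1.55 V and n = 3.
Here Q = [Cr^3+(aq)] / [Ag^+(aq)]^3 = 7.74×10^6 (log Q = 6.889), giving E = +1.55 − (0.072/3)·(6.889) = +1.3847 V.
ΔG = −nFE = −(3)(96485)(+1.3847) J/mol = −401 kJ/mol.

−401 kJ/mol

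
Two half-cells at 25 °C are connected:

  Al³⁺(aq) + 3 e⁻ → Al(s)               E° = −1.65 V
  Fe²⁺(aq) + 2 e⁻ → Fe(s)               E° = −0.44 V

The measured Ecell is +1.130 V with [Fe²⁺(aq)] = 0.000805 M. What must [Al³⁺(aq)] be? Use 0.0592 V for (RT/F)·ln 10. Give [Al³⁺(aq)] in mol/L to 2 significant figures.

0.26 M

Fe²⁺/Fe is the cathode (higher E°); E°cell = −0.44 − (−1.65) = +1.21 V with n = 6.
From the Nernst equation, log Q = n(E° − E)/0.0592 = 6·(+1.21 − (+1.130))/0.0592 = 8.108.
For 3 Fe²⁺(aq) + 2 Al(s) → 3 Fe(s) + 2 Al³⁺(aq), the reaction quotient is Q = [Al³⁺(aq)]^2 / [Fe²⁺(aq)]^3.
Solving for the unknown gives log [Al³⁺(aq)] = −0.587, so [Al³⁺(aq)] ≈ 0.26 M.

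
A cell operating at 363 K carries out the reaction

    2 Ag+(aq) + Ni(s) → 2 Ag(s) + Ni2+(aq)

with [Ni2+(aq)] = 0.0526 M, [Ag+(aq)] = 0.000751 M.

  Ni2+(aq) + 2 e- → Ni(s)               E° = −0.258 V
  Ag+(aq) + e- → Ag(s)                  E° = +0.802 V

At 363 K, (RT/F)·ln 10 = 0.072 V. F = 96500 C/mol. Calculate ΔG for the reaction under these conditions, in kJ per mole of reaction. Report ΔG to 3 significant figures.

E°cell = +0.802 − (−0.258) = +1.060 V; the balanced reaction transfers n = 2 electrons.
Q = [Ni2+(aq)] / [Ag+(aq)]^2 = 9.33×10^4, so log Q = 4.970 and E = +1.060 − (0.072/2)(4.970) = +0.8811 V.
Finally ΔG = −nFE = −(2)(96500 C/mol)(+0.8811 V) = −170 kJ/mol.

−170 kJ/mol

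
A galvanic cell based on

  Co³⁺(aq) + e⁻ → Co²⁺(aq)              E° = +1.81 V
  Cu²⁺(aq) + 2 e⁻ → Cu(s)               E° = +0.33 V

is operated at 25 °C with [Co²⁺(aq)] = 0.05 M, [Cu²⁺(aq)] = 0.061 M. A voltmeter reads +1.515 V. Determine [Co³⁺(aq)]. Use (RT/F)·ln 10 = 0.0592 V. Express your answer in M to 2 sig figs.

With Co³⁺/Co²⁺ at the cathode and Cu²⁺/Cu at the anode, E°cell = +1.81 − (+0.33) = +1.48 V (n = 2).
Rearranging E = E° − (0.0592/n)·log Q gives log Q = 2(+1.48 − (+1.515))/0.0592 = −1.182.
Balancing electrons gives 2 Co³⁺(aq) + Cu(s) → 2 Co²⁺(aq) + Cu²⁺(aq); thus Q = ([Co²⁺(aq)]^2·[Cu²⁺(aq)]) / [Co³⁺(aq)]^2.
Substituting the known concentrations and solving, log [Co³⁺(aq)] = −1.317 and [Co³⁺(aq)] = 0.048 M.

0.048 M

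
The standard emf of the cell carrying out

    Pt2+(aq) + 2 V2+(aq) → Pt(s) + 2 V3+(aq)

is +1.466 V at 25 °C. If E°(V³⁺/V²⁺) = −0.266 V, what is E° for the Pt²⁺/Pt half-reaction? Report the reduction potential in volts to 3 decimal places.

In the reaction as written the Pt²⁺/Pt couple is reduced (cathode) and V³⁺/V²⁺ is oxidized (anode), so E°cell = E°(Pt²⁺/Pt) − E°(V³⁺/V²⁺).
E°(Pt²⁺/Pt) = E°cell + E°(anode) = +1.466 + (−0.266) = +1.200 V.

+1.200 V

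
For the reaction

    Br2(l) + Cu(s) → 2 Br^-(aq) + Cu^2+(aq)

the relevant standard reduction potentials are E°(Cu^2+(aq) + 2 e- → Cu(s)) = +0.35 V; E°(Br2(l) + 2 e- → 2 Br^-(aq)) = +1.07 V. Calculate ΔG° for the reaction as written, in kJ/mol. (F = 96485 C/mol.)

−139 kJ/mol

In the reaction as written Br2(l) is reduced, so the Br₂/Br⁻ couple is the cathode and Cu²⁺/Cu is the anode.
E°cell = +1.07 − (+0.35) = +0.72 V; balancing electrons gives n = 2.
ΔG° = −nFE°cell = −(2)(96485)(+0.72) J/mol = −139 kJ/mol.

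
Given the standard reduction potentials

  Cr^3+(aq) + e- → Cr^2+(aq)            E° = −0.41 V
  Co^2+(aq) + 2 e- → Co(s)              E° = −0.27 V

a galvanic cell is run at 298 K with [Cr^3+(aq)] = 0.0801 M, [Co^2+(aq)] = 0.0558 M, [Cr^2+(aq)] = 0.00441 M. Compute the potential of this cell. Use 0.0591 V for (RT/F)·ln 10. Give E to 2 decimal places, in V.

+0.03 V

Since E°(Co²⁺/Co) > E°(Cr³⁺/Cr²⁺), Co²⁺/Co serves as the cathode.
E°cell = −0.27 − (−0.41) = +0.14 V, with n = 2 electrons transferred.
The balanced reaction is Co^2+(aq) + 2 Cr^2+(aq) → Co(s) + 2 Cr^3+(aq), so Q = [Cr^3+(aq)]^2 / ([Co^2+(aq)]·[Cr^2+(aq)]^2) = 5.91×10^3 and log Q = 3.772.
Applying E = E° − (RT ln10/nF)·log Q gives +0.14 − (0.0591/2)(3.772) = +0.03 V.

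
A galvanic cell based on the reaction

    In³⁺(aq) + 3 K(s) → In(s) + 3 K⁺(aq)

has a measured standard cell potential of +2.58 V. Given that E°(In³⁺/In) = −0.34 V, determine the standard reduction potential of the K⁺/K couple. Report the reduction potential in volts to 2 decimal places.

−2.92 V

In the reaction as written the In³⁺/In couple is reduced (cathode) and K⁺/K is oxidized (anode), so E°cell = E°(In³⁺/In) − E°(K⁺/K).
E°(K⁺/K) = E°(cathode) − E°cell = −0.34 − (+2.58) = −2.92 V.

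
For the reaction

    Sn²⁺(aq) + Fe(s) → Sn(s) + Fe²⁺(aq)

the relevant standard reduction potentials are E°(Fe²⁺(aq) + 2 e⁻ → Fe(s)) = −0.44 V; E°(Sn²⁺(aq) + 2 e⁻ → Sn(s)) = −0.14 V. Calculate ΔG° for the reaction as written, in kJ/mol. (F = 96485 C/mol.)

In the reaction as written Sn²⁺(aq) is reduced, so the Sn²⁺/Sn couple is the cathode and Fe²⁺/Fe is the anode.
E°cell = −0.14 − (−0.44) = +0.30 V; balancing electrons gives n = 2.
ΔG° = −nFE°cell = −(2)(96485)(+0.30) J/mol = −57.9 kJ/mol.

−57.9 kJ/mol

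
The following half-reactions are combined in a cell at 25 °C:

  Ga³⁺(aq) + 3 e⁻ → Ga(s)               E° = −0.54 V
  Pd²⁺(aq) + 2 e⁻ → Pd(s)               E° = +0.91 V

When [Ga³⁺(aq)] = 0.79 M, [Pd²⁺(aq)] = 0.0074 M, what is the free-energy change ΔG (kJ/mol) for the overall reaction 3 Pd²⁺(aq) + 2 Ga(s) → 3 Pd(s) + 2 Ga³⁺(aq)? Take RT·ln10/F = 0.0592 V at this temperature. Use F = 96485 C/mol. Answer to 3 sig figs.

E°cell = +0.91 − (−0.54) = +1.45 V; the balanced reaction transfers n = 6 electrons.
Here Q = [Ga³⁺(aq)]^2 / [Pd²⁺(aq)]^3 = 1.54×10^6 (log Q = 6.188), giving E = +1.45 − (0.0592/6)·(6.188) = +1.3889 V.
Finally ΔG = −nFE = −(6)(96485 C/mol)(+1.3889 V) = −804 kJ/mol.

−804 kJ/mol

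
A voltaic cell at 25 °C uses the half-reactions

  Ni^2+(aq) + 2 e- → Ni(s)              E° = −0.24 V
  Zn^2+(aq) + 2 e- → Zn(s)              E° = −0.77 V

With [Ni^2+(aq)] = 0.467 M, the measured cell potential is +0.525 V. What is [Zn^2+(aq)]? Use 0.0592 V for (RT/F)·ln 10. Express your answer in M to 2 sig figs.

0.69 M

Ni²⁺/Ni is the cathode (higher E°); E°cell = −0.24 − (−0.77) = +0.53 V with n = 2.
From the Nernst equation, log Q = n(E° − E)/0.0592 = 2·(+0.53 − (+0.525))/0.0592 = 0.169.
The balanced reaction is Ni^2+(aq) + Zn(s) → Ni(s) + Zn^2+(aq), so Q = [Zn^2+(aq)] / [Ni^2+(aq)].
Isolating [Zn^2+(aq)] in Q = 10^{0.169} yields log [Zn^2+(aq)] = −0.162, i.e. 0.69 M.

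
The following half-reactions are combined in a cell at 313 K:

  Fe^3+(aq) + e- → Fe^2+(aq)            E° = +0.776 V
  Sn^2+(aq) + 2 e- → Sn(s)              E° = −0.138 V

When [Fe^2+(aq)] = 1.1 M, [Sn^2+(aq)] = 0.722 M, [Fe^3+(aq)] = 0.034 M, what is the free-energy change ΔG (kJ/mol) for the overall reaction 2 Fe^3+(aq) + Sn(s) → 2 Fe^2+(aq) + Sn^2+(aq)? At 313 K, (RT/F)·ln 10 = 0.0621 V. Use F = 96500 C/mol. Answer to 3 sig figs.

−159 kJ/mol

E°cell = +0.776 − (−0.138) = +0.914 V; the balanced reaction transfers n = 2 electrons.
Q = ([Fe^2+(aq)]^2·[Sn^2+(aq)]) / [Fe^3+(aq)]^2 = 756, so log Q = 2.878 and E = +0.914 − (0.0621/2)(2.878) = +0.8246 V.
Finally ΔG = −nFE = −(2)(96500 C/mol)(+0.8246 V) = −159 kJ/mol.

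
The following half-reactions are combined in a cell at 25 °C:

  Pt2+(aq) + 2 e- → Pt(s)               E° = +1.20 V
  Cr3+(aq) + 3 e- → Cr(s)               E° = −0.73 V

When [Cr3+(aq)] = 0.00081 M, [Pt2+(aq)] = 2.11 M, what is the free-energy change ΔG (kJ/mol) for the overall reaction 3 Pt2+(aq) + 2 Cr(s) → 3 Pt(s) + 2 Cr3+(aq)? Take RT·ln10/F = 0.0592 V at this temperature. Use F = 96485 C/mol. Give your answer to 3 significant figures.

The standard cell potential is +1.20 − (−0.73) = +1.93 V, with n = 6 electrons in the balanced equation.
The reaction quotient is [Cr3+(aq)]^2 / [Pt2+(aq)]^3 = 6.98×10^−8; by Nernst, E = +1.93 − (0.0592/6)(−7.156) = +2.0006 V.
Then ΔG = −nFE = −6 × 96485 × +2.0006 J/mol = −1160 kJ/mol.

−1160 kJ/mol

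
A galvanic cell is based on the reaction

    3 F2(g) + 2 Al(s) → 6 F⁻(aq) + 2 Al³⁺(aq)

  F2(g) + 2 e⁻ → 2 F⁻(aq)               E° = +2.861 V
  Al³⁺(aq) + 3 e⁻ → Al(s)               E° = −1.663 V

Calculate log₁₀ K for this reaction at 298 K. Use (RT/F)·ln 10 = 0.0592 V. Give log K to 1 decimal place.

log K = 458.5

The F₂/F⁻ couple is reduced (cathode); E°cell = +2.861 − (−1.663) = +4.524 V with n = 6.
At equilibrium E = 0, so log K = nE°cell / 0.0592 = (6)(+4.524) / 0.0592 = 458.5.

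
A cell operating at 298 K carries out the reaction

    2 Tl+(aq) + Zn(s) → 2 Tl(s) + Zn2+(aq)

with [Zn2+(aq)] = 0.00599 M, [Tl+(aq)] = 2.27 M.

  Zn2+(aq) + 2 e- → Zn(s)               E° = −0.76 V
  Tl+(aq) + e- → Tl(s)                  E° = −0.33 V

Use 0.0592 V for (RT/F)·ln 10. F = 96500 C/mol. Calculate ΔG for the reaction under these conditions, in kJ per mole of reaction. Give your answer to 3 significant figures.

−99.8 kJ/mol

With Tl⁺/Tl reduced at the cathode, E°cell = −0.33 − (−0.76) = +0.43 V and n = 2.
The reaction quotient is [Zn2+(aq)] / [Tl+(aq)]^2 = 0.00116; by Nernst, E = +0.43 − (0.0592/2)(−2.935) = +0.5169 V.
Then ΔG = −nFE = −2 × 96500 × +0.5169 J/mol = −99.8 kJ/mol.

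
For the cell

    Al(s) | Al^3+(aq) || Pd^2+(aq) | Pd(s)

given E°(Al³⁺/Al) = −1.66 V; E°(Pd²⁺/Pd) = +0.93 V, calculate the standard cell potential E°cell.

+2.59 V

By convention the left-hand electrode in cell notation is the anode (oxidation) and the right-hand electrode is the cathode (reduction).
E°cell = E°(right) − E°(left) = +0.93 − (−1.66) = +2.59 V.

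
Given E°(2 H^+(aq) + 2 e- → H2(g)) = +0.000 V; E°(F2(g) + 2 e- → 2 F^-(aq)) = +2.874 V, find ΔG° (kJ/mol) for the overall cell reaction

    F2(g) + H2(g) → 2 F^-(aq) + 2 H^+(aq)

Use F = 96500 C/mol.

−555 kJ/mol

In the reaction as written F2(g) is reduced, so the F₂/F⁻ couple is the cathode and 2H⁺/H₂ is the anode.
E°cell = +2.874 − (+0.000) = +2.874 V; balancing electrons gives n = 2.
ΔG° = −nFE°cell = −(2)(96500)(+2.874) J/mol = −555 kJ/mol.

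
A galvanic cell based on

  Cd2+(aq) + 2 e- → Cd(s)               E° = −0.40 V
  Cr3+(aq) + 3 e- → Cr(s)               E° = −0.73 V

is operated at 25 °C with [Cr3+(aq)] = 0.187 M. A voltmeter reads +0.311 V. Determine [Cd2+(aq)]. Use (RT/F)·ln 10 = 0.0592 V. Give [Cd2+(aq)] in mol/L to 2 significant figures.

0.075 M

Cd²⁺/Cd is the cathode (higher E°); E°cell = −0.40 − (−0.73) = +0.33 V with n = 6.
Since E = E° − (0.0592/n)·log Q, log Q = n(E° − E)/0.0592 = 1.926.
Balancing electrons gives 3 Cd2+(aq) + 2 Cr(s) → 3 Cd(s) + 2 Cr3+(aq); thus Q = [Cr3+(aq)]^2 / [Cd2+(aq)]^3.
Isolating [Cd2+(aq)] in Q = 10^{1.926} yields log [Cd2+(aq)] = −1.127, i.e. 0.075 M.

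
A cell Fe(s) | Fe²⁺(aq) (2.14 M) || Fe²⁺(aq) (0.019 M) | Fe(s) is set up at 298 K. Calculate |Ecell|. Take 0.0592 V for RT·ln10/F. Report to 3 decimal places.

0.061 V

For a concentration cell E°cell = 0, since both electrodes use the same couple.
The compartment with the higher Fe²⁺(aq) concentration (2.14 M) acts as the cathode; ions are reduced there and produced at the dilute (0.019 M) anode.
With n = 2, Ecell = −(0.0592/2)·log([dilute]/[conc]) = −(0.0592/2)·log(0.019/2.14) = +0.061 V.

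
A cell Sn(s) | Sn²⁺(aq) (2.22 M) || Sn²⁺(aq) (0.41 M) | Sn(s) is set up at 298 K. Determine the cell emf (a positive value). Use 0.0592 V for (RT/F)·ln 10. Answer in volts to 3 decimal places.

For a concentration cell E°cell = 0, since both electrodes use the same couple.
The compartment with the higher Sn²⁺(aq) concentration (2.22 M) acts as the cathode; ions are reduced there and produced at the dilute (0.41 M) anode.
With n = 2, Ecell = −(0.0592/2)·log([dilute]/[conc]) = −(0.0592/2)·log(0.41/2.22) = +0.022 V.

0.022 V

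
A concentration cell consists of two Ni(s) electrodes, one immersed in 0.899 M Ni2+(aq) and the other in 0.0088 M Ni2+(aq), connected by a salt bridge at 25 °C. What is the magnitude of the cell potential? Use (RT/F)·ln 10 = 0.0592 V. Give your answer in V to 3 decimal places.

For a concentration cell E°cell = 0, since both electrodes use the same couple.
The compartment with the higher Ni2+(aq) concentration (0.899 M) acts as the cathode; ions are reduced there and produced at the dilute (0.0088 M) anode.
With n = 2, Ecell = −(0.0592/2)·log([dilute]/[conc]) = −(0.0592/2)·log(0.0088/0.899) = +0.059 V.

0.059 V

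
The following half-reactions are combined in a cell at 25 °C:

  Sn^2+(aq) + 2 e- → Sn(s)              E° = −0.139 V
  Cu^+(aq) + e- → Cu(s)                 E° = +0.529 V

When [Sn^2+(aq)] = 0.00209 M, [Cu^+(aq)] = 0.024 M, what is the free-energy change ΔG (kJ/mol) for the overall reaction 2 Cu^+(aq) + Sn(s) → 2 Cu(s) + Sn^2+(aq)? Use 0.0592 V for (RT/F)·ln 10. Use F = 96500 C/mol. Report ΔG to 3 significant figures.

−126 kJ/mol

The standard cell potential is +0.529 − (−0.139) = +0.668 V, with n = 2 electrons in the balanced equation.
Here Q = [Sn^2+(aq)] / [Cu^+(aq)]^2 = 3.63 (log Q = 0.560), giving E = +0.668 − (0.0592/2)·(0.560) = +0.6514 V.
ΔG = −nFE = −(2)(96500)(+0.6514) J/mol = −126 kJ/mol.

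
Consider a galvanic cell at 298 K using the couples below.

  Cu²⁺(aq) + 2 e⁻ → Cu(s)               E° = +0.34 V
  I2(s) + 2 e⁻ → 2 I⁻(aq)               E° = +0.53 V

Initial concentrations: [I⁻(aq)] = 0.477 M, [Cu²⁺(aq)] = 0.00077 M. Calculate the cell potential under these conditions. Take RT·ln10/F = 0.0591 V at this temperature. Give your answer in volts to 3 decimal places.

+0.301 V

Since E°(I₂/I⁻) > E°(Cu²⁺/Cu), I₂/I⁻ serves as the cathode.
E°cell = E°cat − E°an = +0.53 − (+0.34) = +0.19 V; n = 2.
The balanced reaction is I2(s) + Cu(s) → 2 I⁻(aq) + Cu²⁺(aq), so Q = [I⁻(aq)]^2·[Cu²⁺(aq)] = 0.000175 and log Q = −3.756.
E = E° − (0.0591/n)·log Q = +0.19 − (0.0591/2)(−3.756) = +0.301 V.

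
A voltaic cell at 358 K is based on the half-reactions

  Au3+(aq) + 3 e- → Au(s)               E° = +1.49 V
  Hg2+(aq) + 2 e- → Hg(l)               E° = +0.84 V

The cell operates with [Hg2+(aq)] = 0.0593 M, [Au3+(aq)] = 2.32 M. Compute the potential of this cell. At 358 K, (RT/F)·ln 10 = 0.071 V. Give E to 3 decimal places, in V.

The Au³⁺/Au couple has the more positive E°, so it is the cathode; Hg²⁺/Hg is the anode.
E°cell = E°cat − E°an = +1.49 − (+0.84) = +0.65 V; n = 6.
Balancing gives 2 Au3+(aq) + 3 Hg(l) → 2 Au(s) + 3 Hg2+(aq); hence Q = [Hg2+(aq)]^3 / [Au3+(aq)]^2 = 3.87×10^−5 (log Q = −4.412).
By the Nernst equation, E = +0.65 − (0.071/6)·(−4.412) = +0.702 V.

+0.702 V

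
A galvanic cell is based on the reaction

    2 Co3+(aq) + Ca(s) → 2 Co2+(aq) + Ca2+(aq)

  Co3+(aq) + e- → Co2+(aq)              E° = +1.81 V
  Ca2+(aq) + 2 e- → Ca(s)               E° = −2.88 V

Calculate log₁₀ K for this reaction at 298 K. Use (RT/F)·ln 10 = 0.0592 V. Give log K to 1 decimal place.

The Co³⁺/Co²⁺ couple is reduced (cathode); E°cell = +1.81 − (−2.88) = +4.69 V with n = 2.
At equilibrium E = 0, so log K = nE°cell / 0.0592 = (2)(+4.69) / 0.0592 = 158.4.

log K = 158.4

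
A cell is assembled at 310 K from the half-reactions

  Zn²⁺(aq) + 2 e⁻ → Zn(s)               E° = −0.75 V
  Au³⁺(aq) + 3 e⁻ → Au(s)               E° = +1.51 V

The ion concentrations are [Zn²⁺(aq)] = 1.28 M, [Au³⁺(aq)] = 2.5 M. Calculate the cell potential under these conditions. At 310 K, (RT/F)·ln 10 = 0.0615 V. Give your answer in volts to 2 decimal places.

+2.26 V

The Au³⁺/Au couple has the more positive E°, so it is the cathode; Zn²⁺/Zn is the anode.
The standard potential is +1.51 − (−0.75) = +2.26 V and the balanced reaction transfers n = 6 electrons.
For the overall reaction 2 Au³⁺(aq) + 3 Zn(s) → 2 Au(s) + 3 Zn²⁺(aq), Q = [Zn²⁺(aq)]^3 / [Au³⁺(aq)]^2 = 0.336, giving log Q = −0.474.
By the Nernst equation, E = +2.26 − (0.0615/6)·(−0.474) = +2.26 V.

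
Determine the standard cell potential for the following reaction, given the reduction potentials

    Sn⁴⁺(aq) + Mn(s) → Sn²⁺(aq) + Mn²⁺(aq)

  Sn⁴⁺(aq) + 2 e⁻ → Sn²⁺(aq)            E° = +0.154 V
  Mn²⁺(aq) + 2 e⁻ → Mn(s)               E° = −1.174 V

+1.328 V

In the reaction as written, Sn⁴⁺(aq) is reduced (cathode) and Mn²⁺(aq) is produced by oxidation at the anode.
E°cell = E°(cathode) − E°(anode) = +0.154 − (−1.174) = +1.328 V.
The positive value indicates the reaction is spontaneous as written.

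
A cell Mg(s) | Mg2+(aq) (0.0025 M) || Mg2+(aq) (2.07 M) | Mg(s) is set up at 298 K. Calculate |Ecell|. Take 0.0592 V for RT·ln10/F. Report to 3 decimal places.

0.086 V

For a concentration cell E°cell = 0, since both electrodes use the same couple.
The compartment with the higher Mg2+(aq) concentration (2.07 M) acts as the cathode; ions are reduced there and produced at the dilute (0.0025 M) anode.
With n = 2, Ecell = −(0.0592/2)·log([dilute]/[conc]) = −(0.0592/2)·log(0.0025/2.07) = +0.086 V.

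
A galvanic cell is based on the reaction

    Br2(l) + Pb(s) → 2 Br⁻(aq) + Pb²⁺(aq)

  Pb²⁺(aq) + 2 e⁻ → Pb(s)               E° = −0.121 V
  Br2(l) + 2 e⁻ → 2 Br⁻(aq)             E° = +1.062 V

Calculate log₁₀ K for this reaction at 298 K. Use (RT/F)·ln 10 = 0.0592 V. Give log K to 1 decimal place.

The Br₂/Br⁻ couple is reduced (cathode); E°cell = +1.062 − (−0.121) = +1.183 V with n = 2.
At equilibrium E = 0, so log K = nE°cell / 0.0592 = (2)(+1.183) / 0.0592 = 40.0.

log K = 40.0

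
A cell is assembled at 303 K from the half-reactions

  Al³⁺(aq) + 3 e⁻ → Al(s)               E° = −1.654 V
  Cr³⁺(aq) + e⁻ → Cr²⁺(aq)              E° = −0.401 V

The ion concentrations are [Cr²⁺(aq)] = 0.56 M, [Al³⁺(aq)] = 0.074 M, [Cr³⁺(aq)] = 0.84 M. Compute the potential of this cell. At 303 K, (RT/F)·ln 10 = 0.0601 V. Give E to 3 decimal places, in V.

+1.286 V

Since E°(Cr³⁺/Cr²⁺) > E°(Al³⁺/Al), Cr³⁺/Cr²⁺ serves as the cathode.
E°cell = E°cat − E°an = −0.401 − (−1.654) = +1.253 V; n = 3.
For the overall reaction 3 Cr³⁺(aq) + Al(s) → 3 Cr²⁺(aq) + Al³⁺(aq), Q = ([Cr²⁺(aq)]^3·[Al³⁺(aq)]) / [Cr³⁺(aq)]^3 = 0.0219, giving log Q = −1.659.
E = E° − (0.0601/n)·log Q = +1.253 − (0.0601/3)(−1.659) = +1.286 V.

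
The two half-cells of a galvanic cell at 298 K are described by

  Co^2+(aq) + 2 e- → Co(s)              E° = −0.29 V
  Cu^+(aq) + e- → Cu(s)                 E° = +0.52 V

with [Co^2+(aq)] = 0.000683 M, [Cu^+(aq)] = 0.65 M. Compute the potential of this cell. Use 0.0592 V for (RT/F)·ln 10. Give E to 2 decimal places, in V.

Since E°(Cu⁺/Cu) > E°(Co²⁺/Co), Cu⁺/Cu serves as the cathode.
The standard potential is +0.52 − (−0.29) = +0.81 V and the balanced reaction transfers n = 2 electrons.
For the overall reaction 2 Cu^+(aq) + Co(s) → 2 Cu(s) + Co^2+(aq), Q = [Co^2+(aq)] / [Cu^+(aq)]^2 = 0.00162, giving log Q = −2.791.
E = E° − (0.0592/n)·log Q = +0.81 − (0.0592/2)(−2.791) = +0.89 V.

+0.89 V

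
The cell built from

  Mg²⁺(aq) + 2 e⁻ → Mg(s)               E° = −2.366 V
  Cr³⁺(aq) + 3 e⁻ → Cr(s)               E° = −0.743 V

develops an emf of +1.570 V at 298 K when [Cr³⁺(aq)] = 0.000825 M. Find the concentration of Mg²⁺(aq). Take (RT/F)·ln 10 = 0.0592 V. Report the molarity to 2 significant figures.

The Cr³⁺/Cr couple has the larger reduction potential, so it is the cathode: E°cell = −0.743 − (−2.366) = +1.623 V and n = 6.
From the Nernst equation, log Q = n(E° − E)/0.0592 = 6·(+1.623 − (+1.570))/0.0592 = 5.372.
For 2 Cr³⁺(aq) + 3 Mg(s) → 2 Cr(s) + 3 Mg²⁺(aq), the reaction quotient is Q = [Mg²⁺(aq)]^3 / [Cr³⁺(aq)]^2.
Substituting the known concentrations and solving, log [Mg²⁺(aq)] = −0.265 and [Mg²⁺(aq)] = 0.54 M.

0.54 M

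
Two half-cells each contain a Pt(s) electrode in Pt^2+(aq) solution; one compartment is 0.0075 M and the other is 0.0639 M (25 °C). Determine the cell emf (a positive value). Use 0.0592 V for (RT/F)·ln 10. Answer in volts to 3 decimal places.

For a concentration cell E°cell = 0, since both electrodes use the same couple.
The compartment with the higher Pt^2+(aq) concentration (0.0639 M) acts as the cathode; ions are reduced there and produced at the dilute (0.0075 M) anode.
With n = 2, Ecell = −(0.0592/2)·log([dilute]/[conc]) = −(0.0592/2)·log(0.0075/0.0639) = +0.028 V.

0.028 V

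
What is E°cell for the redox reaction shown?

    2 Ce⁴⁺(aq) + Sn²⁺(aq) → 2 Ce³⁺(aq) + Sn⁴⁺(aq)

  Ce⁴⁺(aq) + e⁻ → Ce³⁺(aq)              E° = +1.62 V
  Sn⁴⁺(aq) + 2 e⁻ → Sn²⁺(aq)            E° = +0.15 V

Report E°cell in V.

+1.47 V

In the reaction as written, Ce⁴⁺(aq) is reduced (cathode) and Sn⁴⁺(aq) is produced by oxidation at the anode.
E°cell = E°(cathode) − E°(anode) = +1.62 − (+0.15) = +1.47 V.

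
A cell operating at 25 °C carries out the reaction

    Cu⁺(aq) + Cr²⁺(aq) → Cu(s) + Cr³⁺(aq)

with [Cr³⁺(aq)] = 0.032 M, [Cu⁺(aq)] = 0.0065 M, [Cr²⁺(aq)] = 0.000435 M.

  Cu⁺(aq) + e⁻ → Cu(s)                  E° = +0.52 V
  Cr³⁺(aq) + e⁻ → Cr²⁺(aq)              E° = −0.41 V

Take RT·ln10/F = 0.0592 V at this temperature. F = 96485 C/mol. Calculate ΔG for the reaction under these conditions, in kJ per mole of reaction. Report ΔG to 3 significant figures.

−66.6 kJ/mol

With Cu⁺/Cu reduced at the cathode, E°cell = +0.52 − (−0.41) = +0.93 V and n = 1.
The reaction quotient is [Cr³⁺(aq)] / ([Cu⁺(aq)]·[Cr²⁺(aq)]) = 1.13×10^4; by Nernst, E = +0.93 − (0.0592/1)(4.054) = +0.6900 V.
Finally ΔG = −nFE = −(1)(96485 C/mol)(+0.6900 V) = −66.6 kJ/mol.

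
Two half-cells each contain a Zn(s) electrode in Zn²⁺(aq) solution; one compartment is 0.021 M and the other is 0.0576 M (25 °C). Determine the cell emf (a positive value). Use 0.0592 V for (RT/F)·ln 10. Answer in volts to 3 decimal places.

0.013 V

For a concentration cell E°cell = 0, since both electrodes use the same couple.
The compartment with the higher Zn²⁺(aq) concentration (0.0576 M) acts as the cathode; ions are reduced there and produced at the dilute (0.021 M) anode.
With n = 2, Ecell = −(0.0592/2)·log([dilute]/[conc]) = −(0.0592/2)·log(0.021/0.0576) = +0.013 V.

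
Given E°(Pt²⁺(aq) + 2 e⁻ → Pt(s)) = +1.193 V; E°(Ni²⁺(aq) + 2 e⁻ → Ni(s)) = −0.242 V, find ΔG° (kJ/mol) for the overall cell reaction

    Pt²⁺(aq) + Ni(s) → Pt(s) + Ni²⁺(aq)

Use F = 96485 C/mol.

−277 kJ/mol

In the reaction as written Pt²⁺(aq) is reduced, so the Pt²⁺/Pt couple is the cathode and Ni²⁺/Ni is the anode.
E°cell = +1.193 − (−0.242) = +1.435 V; balancing electrons gives n = 2.
ΔG° = −nFE°cell = −(2)(96485)(+1.435) J/mol = −277 kJ/mol.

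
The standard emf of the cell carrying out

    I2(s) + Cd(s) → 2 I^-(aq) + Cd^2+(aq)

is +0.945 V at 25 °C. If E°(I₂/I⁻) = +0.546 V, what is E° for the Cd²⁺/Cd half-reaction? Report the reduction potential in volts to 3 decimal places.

−0.399 V

In the reaction as written the I₂/I⁻ couple is reduced (cathode) and Cd²⁺/Cd is oxidized (anode), so E°cell = E°(I₂/I⁻) − E°(Cd²⁺/Cd).
E°(Cd²⁺/Cd) = E°(cathode) − E°cell = +0.546 − (+0.945) = −0.399 V.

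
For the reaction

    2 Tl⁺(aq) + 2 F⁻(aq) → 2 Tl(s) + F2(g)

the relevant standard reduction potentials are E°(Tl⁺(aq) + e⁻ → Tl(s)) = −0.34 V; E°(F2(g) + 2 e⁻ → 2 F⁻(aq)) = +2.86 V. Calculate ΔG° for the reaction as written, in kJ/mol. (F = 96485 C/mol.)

+618 kJ/mol

In the reaction as written Tl⁺(aq) is reduced, so the Tl⁺/Tl couple is the cathode and F₂/F⁻ is the anode.
E°cell = −0.34 − (+2.86) = −3.20 V; balancing electrons gives n = 2.
ΔG° = −nFE°cell = −(2)(96485)(−3.20) J/mol = +618 kJ/mol.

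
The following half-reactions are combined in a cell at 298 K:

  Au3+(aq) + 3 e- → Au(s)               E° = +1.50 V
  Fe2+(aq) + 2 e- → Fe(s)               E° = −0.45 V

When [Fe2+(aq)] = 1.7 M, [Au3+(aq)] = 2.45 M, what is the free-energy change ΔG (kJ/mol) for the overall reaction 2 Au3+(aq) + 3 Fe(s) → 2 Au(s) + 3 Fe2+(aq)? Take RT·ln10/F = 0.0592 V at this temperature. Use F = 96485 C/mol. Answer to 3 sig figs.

−1130 kJ/mol

E°cell = +1.50 − (−0.45) = +1.95 V; the balanced reaction transfers n = 6 electrons.
The reaction quotient is [Fe2+(aq)]^3 / [Au3+(aq)]^2 = 0.818; by Nernst, E = +1.95 − (0.0592/6)(−0.087) = +1.9509 V.
Then ΔG = −nFE = −6 × 96485 × +1.9509 J/mol = −1130 kJ/mol.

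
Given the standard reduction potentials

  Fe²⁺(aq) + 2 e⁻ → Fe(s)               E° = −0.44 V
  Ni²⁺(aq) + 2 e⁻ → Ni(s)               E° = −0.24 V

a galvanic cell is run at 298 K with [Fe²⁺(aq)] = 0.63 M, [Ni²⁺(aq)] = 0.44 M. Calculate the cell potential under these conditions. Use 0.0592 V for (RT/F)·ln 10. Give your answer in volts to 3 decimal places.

Ni²⁺/Ni is reduced (cathode, E° = −0.24 V) and Fe²⁺/Fe is oxidized (anode).
E°cell = E°cat − E°an = −0.24 − (−0.44) = +0.20 V; n = 2.
The balanced reaction is Ni²⁺(aq) + Fe(s) → Ni(s) + Fe²⁺(aq), so Q = [Fe²⁺(aq)] / [Ni²⁺(aq)] = 1.43 and log Q = 0.156.
Applying E = E° − (RT ln10/nF)·log Q gives +0.20 − (0.0592/2)(0.156) = +0.195 V.

+0.195 V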